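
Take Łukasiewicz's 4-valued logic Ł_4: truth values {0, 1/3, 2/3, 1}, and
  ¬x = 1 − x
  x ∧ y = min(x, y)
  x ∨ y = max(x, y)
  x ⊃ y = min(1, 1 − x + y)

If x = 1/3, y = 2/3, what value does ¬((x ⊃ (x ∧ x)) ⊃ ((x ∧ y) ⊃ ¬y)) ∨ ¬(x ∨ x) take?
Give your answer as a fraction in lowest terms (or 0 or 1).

x ∧ x = 1/3 ∧ 1/3 = 1/3
x ⊃ (x ∧ x) = 1/3 ⊃ 1/3 = 1
x ∧ y = 1/3 ∧ 2/3 = 1/3
¬y = ¬2/3 = 1/3
(x ∧ y) ⊃ ¬y = 1/3 ⊃ 1/3 = 1
(x ⊃ (x ∧ x)) ⊃ ((x ∧ y) ⊃ ¬y) = 1 ⊃ 1 = 1
¬((x ⊃ (x ∧ x)) ⊃ ((x ∧ y) ⊃ ¬y)) = ¬1 = 0
x ∨ x = 1/3 ∨ 1/3 = 1/3
¬(x ∨ x) = ¬1/3 = 2/3
¬((x ⊃ (x ∧ x)) ⊃ ((x ∧ y) ⊃ ¬y)) ∨ ¬(x ∨ x) = 0 ∨ 2/3 = 2/3

2/3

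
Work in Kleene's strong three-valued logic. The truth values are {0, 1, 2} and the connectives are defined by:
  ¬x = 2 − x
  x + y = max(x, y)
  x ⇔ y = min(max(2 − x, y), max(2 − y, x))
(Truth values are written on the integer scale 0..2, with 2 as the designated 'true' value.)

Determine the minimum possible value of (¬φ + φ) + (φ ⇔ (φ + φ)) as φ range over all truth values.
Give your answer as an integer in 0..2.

1

Take φ = 1:
¬φ = ¬1 = 1
¬φ + φ = 1 + 1 = 1
φ + φ = 1 + 1 = 1
φ ⇔ (φ + φ) = 1 ⇔ 1 = 1
(¬φ + φ) + (φ ⇔ (φ + φ)) = 1 + 1 = 1
No assignment yields a value below 1, so this is the minimum.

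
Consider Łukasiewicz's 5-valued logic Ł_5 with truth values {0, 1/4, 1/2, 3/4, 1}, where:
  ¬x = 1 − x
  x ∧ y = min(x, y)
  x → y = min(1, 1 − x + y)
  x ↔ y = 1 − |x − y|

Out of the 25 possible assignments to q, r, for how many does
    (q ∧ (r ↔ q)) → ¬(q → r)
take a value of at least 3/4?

value 1: 12 assignments (counts)
value 3/4: 5 assignments (counts)
value 1/2: 5 assignments
value 1/4: 2 assignments
value 0: 1 assignment
So 17 of the 25 assignments meet the threshold.

17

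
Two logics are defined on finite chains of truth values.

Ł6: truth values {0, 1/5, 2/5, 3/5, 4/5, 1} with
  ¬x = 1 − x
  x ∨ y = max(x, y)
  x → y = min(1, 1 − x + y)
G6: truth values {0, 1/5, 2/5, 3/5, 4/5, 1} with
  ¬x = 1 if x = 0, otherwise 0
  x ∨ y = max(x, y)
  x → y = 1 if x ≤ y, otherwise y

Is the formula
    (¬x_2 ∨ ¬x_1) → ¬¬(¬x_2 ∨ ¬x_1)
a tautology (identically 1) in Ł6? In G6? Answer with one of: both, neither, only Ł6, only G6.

both

In Ł6: every assignment gives 1 — tautology.
In G6: every assignment gives 1 — tautology.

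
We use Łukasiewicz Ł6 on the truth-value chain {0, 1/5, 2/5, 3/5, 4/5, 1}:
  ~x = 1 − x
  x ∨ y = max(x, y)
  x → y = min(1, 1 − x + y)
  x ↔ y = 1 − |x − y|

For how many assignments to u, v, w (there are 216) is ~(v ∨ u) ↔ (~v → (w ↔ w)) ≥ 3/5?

54

value 1: 6 assignments (counts)
value 4/5: 18 assignments (counts)
value 3/5: 30 assignments (counts)
value 2/5: 42 assignments
value 1/5: 54 assignments
value 0: 66 assignments
So 54 of the 216 assignments meet the threshold.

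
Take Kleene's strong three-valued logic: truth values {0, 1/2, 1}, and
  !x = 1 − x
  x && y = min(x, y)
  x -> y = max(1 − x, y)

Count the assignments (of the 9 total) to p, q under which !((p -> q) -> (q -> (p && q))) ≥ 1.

1

p = 0, q = 0 ↦ 0  <
p = 0, q = 1/2 ↦ 1/2  <
p = 0, q = 1 ↦ 1  ≥
p = 1/2, q = 0 ↦ 0  <
p = 1/2, q = 1/2 ↦ 1/2  <
p = 1/2, q = 1 ↦ 1/2  <
p = 1, q = 0 ↦ 0  <
p = 1, q = 1/2 ↦ 1/2  <
p = 1, q = 1 ↦ 0  <
So 1 of the 9 assignments meets the threshold.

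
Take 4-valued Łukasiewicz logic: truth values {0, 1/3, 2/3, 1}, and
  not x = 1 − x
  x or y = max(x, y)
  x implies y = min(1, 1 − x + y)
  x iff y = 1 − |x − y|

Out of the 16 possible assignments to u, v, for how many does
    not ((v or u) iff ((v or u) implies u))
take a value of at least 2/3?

u = 0, v = 0 ↦ 1  ≥
u = 0, v = 1/3 ↦ 1/3  <
u = 0, v = 2/3 ↦ 1/3  <
u = 0, v = 1 ↦ 1  ≥
u = 1/3, v = 0 ↦ 2/3  ≥
u = 1/3, v = 1/3 ↦ 2/3  ≥
u = 1/3, v = 2/3 ↦ 0  <
u = 1/3, v = 1 ↦ 2/3  ≥
u = 2/3, v = 0 ↦ 1/3  <
u = 2/3, v = 1/3 ↦ 1/3  <
u = 2/3, v = 2/3 ↦ 1/3  <
u = 2/3, v = 1 ↦ 1/3  <
u = 1, v = 0 ↦ 0  <
u = 1, v = 1/3 ↦ 0  <
u = 1, v = 2/3 ↦ 0  <
u = 1, v = 1 ↦ 0  <
So 5 of the 16 assignments meet the threshold.

5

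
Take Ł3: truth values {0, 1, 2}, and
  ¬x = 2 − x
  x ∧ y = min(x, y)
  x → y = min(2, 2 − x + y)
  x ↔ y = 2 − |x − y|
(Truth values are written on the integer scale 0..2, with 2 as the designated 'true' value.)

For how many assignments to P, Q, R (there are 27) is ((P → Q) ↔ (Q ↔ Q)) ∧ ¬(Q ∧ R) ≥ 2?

value 2: 8 assignments (counts)
value 1: 13 assignments
value 0: 6 assignments
So 8 of the 27 assignments meet the threshold.

8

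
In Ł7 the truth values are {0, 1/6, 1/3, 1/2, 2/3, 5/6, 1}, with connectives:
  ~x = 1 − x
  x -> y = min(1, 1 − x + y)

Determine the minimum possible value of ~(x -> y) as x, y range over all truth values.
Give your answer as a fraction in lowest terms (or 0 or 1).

0

Take x = 0, y = 0:
x -> y = 0 -> 0 = 1
~(x -> y) = ~1 = 0
No assignment yields a value below 0, so this is the minimum.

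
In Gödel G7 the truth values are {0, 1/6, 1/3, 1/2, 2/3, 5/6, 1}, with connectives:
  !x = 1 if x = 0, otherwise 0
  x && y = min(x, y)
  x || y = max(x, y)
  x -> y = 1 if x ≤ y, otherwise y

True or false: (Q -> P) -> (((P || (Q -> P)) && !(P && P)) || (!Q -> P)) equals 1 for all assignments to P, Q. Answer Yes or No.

Counterexample: take P = 1/6, Q = 0.
Q -> P = 0 -> 1/6 = 1
Q -> P = 0 -> 1/6 = 1
P || (Q -> P) = 1/6 || 1 = 1
P && P = 1/6 && 1/6 = 1/6
!(P && P) = !1/6 = 0
(P || (Q -> P)) && !(P && P) = 1 && 0 = 0
!Q = !0 = 1
!Q -> P = 1 -> 1/6 = 1/6
((P || (Q -> P)) && !(P && P)) || (!Q -> P) = 0 || 1/6 = 1/6
(Q -> P) -> (((P || (Q -> P)) && !(P && P)) || (!Q -> P)) = 1 -> 1/6 = 1/6
This gives 1/6 ≠ 1.

No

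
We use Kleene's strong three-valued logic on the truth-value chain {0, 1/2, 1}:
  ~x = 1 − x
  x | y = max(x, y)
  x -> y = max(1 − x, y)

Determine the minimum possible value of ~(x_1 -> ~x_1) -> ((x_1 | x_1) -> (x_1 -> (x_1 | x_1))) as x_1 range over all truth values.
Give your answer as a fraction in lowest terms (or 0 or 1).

Take x_1 = 1/2:
~x_1 = ~1/2 = 1/2
x_1 -> ~x_1 = 1/2 -> 1/2 = 1/2
~(x_1 -> ~x_1) = ~1/2 = 1/2
x_1 | x_1 = 1/2 | 1/2 = 1/2
x_1 | x_1 = 1/2 | 1/2 = 1/2
x_1 -> (x_1 | x_1) = 1/2 -> 1/2 = 1/2
(x_1 | x_1) -> (x_1 -> (x_1 | x_1)) = 1/2 -> 1/2 = 1/2
~(x_1 -> ~x_1) -> ((x_1 | x_1) -> (x_1 -> (x_1 | x_1))) = 1/2 -> 1/2 = 1/2
No assignment yields a value below 1/2, so this is the minimum.

1/2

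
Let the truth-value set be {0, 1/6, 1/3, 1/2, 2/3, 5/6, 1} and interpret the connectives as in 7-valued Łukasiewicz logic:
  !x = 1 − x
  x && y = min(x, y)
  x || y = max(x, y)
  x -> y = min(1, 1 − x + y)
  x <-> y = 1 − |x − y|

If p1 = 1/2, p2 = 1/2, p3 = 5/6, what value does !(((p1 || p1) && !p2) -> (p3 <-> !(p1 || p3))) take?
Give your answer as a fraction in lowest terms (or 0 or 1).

1/6

p1 || p1 = 1/2 || 1/2 = 1/2
!p2 = !1/2 = 1/2
(p1 || p1) && !p2 = 1/2 && 1/2 = 1/2
p1 || p3 = 1/2 || 5/6 = 5/6
!(p1 || p3) = !5/6 = 1/6
p3 <-> !(p1 || p3) = 5/6 <-> 1/6 = 1/3
((p1 || p1) && !p2) -> (p3 <-> !(p1 || p3)) = 1/2 -> 1/3 = 5/6
!(((p1 || p1) && !p2) -> (p3 <-> !(p1 || p3))) = !5/6 = 1/6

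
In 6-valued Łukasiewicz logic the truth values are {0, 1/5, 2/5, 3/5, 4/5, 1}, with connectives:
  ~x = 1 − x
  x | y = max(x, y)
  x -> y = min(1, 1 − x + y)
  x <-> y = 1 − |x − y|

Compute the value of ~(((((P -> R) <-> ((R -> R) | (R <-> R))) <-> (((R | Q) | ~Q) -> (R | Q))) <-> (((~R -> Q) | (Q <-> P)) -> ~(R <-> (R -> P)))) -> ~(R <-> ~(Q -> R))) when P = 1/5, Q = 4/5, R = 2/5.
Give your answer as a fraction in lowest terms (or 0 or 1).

P -> R = 1/5 -> 2/5 = 1
R -> R = 2/5 -> 2/5 = 1
R <-> R = 2/5 <-> 2/5 = 1
(R -> R) | (R <-> R) = 1 | 1 = 1
(P -> R) <-> ((R -> R) | (R <-> R)) = 1 <-> 1 = 1
R | Q = 2/5 | 4/5 = 4/5
~Q = ~4/5 = 1/5
(R | Q) | ~Q = 4/5 | 1/5 = 4/5
R | Q = 2/5 | 4/5 = 4/5
((R | Q) | ~Q) -> (R | Q) = 4/5 -> 4/5 = 1
((P -> R) <-> ((R -> R) | (R <-> R))) <-> (((R | Q) | ~Q) -> (R | Q)) = 1 <-> 1 = 1
~R = ~2/5 = 3/5
~R -> Q = 3/5 -> 4/5 = 1
Q <-> P = 4/5 <-> 1/5 = 2/5
(~R -> Q) | (Q <-> P) = 1 | 2/5 = 1
R -> P = 2/5 -> 1/5 = 4/5
R <-> (R -> P) = 2/5 <-> 4/5 = 3/5
~(R <-> (R -> P)) = ~3/5 = 2/5
((~R -> Q) | (Q <-> P)) -> ~(R <-> (R -> P)) = 1 -> 2/5 = 2/5
(((P -> R) <-> ((R -> R) | (R <-> R))) <-> (((R | Q) | ~Q) -> (R | Q))) <-> (((~R -> Q) | (Q <-> P)) -> ~(R <-> (R -> P))) = 1 <-> 2/5 = 2/5
Q -> R = 4/5 -> 2/5 = 3/5
~(Q -> R) = ~3/5 = 2/5
R <-> ~(Q -> R) = 2/5 <-> 2/5 = 1
~(R <-> ~(Q -> R)) = ~1 = 0
((((P -> R) <-> ((R -> R) | (R <-> R))) <-> (((R | Q) | ~Q) -> (R | Q))) <-> (((~R -> Q) | (Q <-> P)) -> ~(R <-> (R -> P)))) -> ~(R <-> ~(Q -> R)) = 2/5 -> 0 = 3/5
~(((((P -> R) <-> ((R -> R) | (R <-> R))) <-> (((R | Q) | ~Q) -> (R | Q))) <-> (((~R -> Q) | (Q <-> P)) -> ~(R <-> (R -> P)))) -> ~(R <-> ~(Q -> R))) = ~3/5 = 2/5

2/5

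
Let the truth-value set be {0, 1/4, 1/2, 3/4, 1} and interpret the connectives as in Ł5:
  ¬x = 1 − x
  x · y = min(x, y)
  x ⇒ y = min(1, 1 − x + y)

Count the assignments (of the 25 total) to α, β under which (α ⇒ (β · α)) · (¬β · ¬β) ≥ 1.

value 1: 1 assignment (counts)
value 3/4: 4 assignments
value 1/2: 7 assignments
value 1/4: 7 assignments
value 0: 6 assignments
So 1 of the 25 assignments meets the threshold.

1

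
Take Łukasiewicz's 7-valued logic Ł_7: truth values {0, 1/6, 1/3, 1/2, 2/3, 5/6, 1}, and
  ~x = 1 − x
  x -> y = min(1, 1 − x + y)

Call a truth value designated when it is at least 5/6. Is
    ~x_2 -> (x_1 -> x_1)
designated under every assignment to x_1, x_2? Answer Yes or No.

Yes

At x_1 = 1/6, x_2 = 5/6, for instance:
~x_2 = ~5/6 = 1/6
x_1 -> x_1 = 1/6 -> 1/6 = 1
~x_2 -> (x_1 -> x_1) = 1/6 -> 1 = 1
and checking the remaining 48 assignments likewise gives ≥ 5/6 in every case.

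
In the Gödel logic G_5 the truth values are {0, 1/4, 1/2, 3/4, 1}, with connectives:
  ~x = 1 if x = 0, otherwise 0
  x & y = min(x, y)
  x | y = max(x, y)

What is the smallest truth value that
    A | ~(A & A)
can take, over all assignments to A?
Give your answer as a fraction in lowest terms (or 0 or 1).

1/4

Take A = 1/4:
A & A = 1/4 & 1/4 = 1/4
~(A & A) = ~1/4 = 0
A | ~(A & A) = 1/4 | 0 = 1/4
No assignment yields a value below 1/4, so this is the minimum.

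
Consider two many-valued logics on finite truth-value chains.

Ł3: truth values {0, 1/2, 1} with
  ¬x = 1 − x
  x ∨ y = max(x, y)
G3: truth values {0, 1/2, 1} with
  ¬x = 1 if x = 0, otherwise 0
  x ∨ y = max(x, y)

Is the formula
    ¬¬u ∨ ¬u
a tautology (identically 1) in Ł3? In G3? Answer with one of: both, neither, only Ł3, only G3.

In Ł3: at u = 1/2 the value is 1/2 — not a tautology.
In G3: every assignment gives 1 — tautology.

only G3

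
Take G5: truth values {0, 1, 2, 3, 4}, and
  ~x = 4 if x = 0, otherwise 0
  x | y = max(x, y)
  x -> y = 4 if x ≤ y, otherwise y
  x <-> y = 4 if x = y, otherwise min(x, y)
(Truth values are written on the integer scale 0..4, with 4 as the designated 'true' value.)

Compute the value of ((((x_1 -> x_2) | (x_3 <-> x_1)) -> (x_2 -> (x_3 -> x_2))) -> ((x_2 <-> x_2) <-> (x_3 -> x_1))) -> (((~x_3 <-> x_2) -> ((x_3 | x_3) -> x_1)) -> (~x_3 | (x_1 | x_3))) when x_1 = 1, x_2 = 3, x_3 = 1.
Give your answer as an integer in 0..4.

x_1 -> x_2 = 1 -> 3 = 4
x_3 <-> x_1 = 1 <-> 1 = 4
(x_1 -> x_2) | (x_3 <-> x_1) = 4 | 4 = 4
x_3 -> x_2 = 1 -> 3 = 4
x_2 -> (x_3 -> x_2) = 3 -> 4 = 4
((x_1 -> x_2) | (x_3 <-> x_1)) -> (x_2 -> (x_3 -> x_2)) = 4 -> 4 = 4
x_2 <-> x_2 = 3 <-> 3 = 4
x_3 -> x_1 = 1 -> 1 = 4
(x_2 <-> x_2) <-> (x_3 -> x_1) = 4 <-> 4 = 4
(((x_1 -> x_2) | (x_3 <-> x_1)) -> (x_2 -> (x_3 -> x_2))) -> ((x_2 <-> x_2) <-> (x_3 -> x_1)) = 4 -> 4 = 4
~x_3 = ~1 = 0
~x_3 <-> x_2 = 0 <-> 3 = 0
x_3 | x_3 = 1 | 1 = 1
(x_3 | x_3) -> x_1 = 1 -> 1 = 4
(~x_3 <-> x_2) -> ((x_3 | x_3) -> x_1) = 0 -> 4 = 4
~x_3 = ~1 = 0
x_1 | x_3 = 1 | 1 = 1
~x_3 | (x_1 | x_3) = 0 | 1 = 1
((~x_3 <-> x_2) -> ((x_3 | x_3) -> x_1)) -> (~x_3 | (x_1 | x_3)) = 4 -> 1 = 1
((((x_1 -> x_2) | (x_3 <-> x_1)) -> (x_2 -> (x_3 -> x_2))) -> ((x_2 <-> x_2) <-> (x_3 -> x_1))) -> (((~x_3 <-> x_2) -> ((x_3 | x_3) -> x_1)) -> (~x_3 | (x_1 | x_3))) = 4 -> 1 = 1

1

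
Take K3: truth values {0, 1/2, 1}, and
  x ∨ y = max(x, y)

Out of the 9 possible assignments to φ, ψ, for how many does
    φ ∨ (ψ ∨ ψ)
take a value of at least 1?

5

φ = 0, ψ = 0 ↦ 0  <
φ = 0, ψ = 1/2 ↦ 1/2  <
φ = 0, ψ = 1 ↦ 1  ≥
φ = 1/2, ψ = 0 ↦ 1/2  <
φ = 1/2, ψ = 1/2 ↦ 1/2  <
φ = 1/2, ψ = 1 ↦ 1  ≥
φ = 1, ψ = 0 ↦ 1  ≥
φ = 1, ψ = 1/2 ↦ 1  ≥
φ = 1, ψ = 1 ↦ 1  ≥
So 5 of the 9 assignments meet the threshold.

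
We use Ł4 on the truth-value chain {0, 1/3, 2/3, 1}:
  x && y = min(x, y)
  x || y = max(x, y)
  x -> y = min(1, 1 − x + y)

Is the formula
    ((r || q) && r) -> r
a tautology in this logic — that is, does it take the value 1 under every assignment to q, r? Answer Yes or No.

q = 0, r = 0 ↦ 1
q = 0, r = 1/3 ↦ 1
q = 0, r = 2/3 ↦ 1
q = 0, r = 1 ↦ 1
q = 1/3, r = 0 ↦ 1
q = 1/3, r = 1/3 ↦ 1
q = 1/3, r = 2/3 ↦ 1
q = 1/3, r = 1 ↦ 1
q = 2/3, r = 0 ↦ 1
q = 2/3, r = 1/3 ↦ 1
q = 2/3, r = 2/3 ↦ 1
q = 2/3, r = 1 ↦ 1
q = 1, r = 0 ↦ 1
q = 1, r = 1/3 ↦ 1
q = 1, r = 2/3 ↦ 1
q = 1, r = 1 ↦ 1
Every assignment gives a value ≥ 1.

Yes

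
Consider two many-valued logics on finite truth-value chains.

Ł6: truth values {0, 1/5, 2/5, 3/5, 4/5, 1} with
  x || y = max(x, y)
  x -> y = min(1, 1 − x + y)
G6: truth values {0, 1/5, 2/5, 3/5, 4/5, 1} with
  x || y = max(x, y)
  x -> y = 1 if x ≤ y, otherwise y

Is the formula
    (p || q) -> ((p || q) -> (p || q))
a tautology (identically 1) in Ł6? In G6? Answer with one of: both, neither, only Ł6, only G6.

In Ł6: every assignment gives 1 — tautology.
In G6: every assignment gives 1 — tautology.

both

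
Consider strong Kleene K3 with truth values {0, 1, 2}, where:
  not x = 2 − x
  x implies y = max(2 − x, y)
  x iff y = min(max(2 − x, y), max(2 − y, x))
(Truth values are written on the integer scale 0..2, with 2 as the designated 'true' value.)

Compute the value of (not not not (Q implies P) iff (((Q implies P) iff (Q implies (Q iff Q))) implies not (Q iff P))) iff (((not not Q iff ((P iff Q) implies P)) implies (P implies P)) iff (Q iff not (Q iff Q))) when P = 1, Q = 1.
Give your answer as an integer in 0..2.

1

Q implies P = 1 implies 1 = 1
not (Q implies P) = not 1 = 1
not not (Q implies P) = not 1 = 1
not not not (Q implies P) = not 1 = 1
Q implies P = 1 implies 1 = 1
Q iff Q = 1 iff 1 = 1
Q implies (Q iff Q) = 1 implies 1 = 1
(Q implies P) iff (Q implies (Q iff Q)) = 1 iff 1 = 1
Q iff P = 1 iff 1 = 1
not (Q iff P) = not 1 = 1
((Q implies P) iff (Q implies (Q iff Q))) implies not (Q iff P) = 1 implies 1 = 1
not not not (Q implies P) iff (((Q implies P) iff (Q implies (Q iff Q))) implies not (Q iff P)) = 1 iff 1 = 1
not Q = not 1 = 1
not not Q = not 1 = 1
P iff Q = 1 iff 1 = 1
(P iff Q) implies P = 1 implies 1 = 1
not not Q iff ((P iff Q) implies P) = 1 iff 1 = 1
P implies P = 1 implies 1 = 1
(not not Q iff ((P iff Q) implies P)) implies (P implies P) = 1 implies 1 = 1
Q iff Q = 1 iff 1 = 1
not (Q iff Q) = not 1 = 1
Q iff not (Q iff Q) = 1 iff 1 = 1
((not not Q iff ((P iff Q) implies P)) implies (P implies P)) iff (Q iff not (Q iff Q)) = 1 iff 1 = 1
(not not not (Q implies P) iff (((Q implies P) iff (Q implies (Q iff Q))) implies not (Q iff P))) iff (((not not Q iff ((P iff Q) implies P)) implies (P implies P)) iff (Q iff not (Q iff Q))) = 1 iff 1 = 1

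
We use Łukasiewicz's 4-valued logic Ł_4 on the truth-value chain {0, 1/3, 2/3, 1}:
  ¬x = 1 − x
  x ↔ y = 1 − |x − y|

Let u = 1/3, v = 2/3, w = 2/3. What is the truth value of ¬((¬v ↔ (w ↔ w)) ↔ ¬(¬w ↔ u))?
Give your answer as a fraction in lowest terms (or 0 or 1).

1/3

¬v = ¬2/3 = 1/3
w ↔ w = 2/3 ↔ 2/3 = 1
¬v ↔ (w ↔ w) = 1/3 ↔ 1 = 1/3
¬w = ¬2/3 = 1/3
¬w ↔ u = 1/3 ↔ 1/3 = 1
¬(¬w ↔ u) = ¬1 = 0
(¬v ↔ (w ↔ w)) ↔ ¬(¬w ↔ u) = 1/3 ↔ 0 = 2/3
¬((¬v ↔ (w ↔ w)) ↔ ¬(¬w ↔ u)) = ¬2/3 = 1/3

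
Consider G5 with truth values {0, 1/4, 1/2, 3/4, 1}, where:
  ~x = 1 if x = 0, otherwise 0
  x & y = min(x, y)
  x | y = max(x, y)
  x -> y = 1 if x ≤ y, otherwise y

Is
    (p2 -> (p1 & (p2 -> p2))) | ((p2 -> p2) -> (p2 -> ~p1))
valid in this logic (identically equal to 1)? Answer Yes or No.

No

Counterexample: take p1 = 1/4, p2 = 1/2.
p2 -> p2 = 1/2 -> 1/2 = 1
p1 & (p2 -> p2) = 1/4 & 1 = 1/4
p2 -> (p1 & (p2 -> p2)) = 1/2 -> 1/4 = 1/4
p2 -> p2 = 1/2 -> 1/2 = 1
~p1 = ~1/4 = 0
p2 -> ~p1 = 1/2 -> 0 = 0
(p2 -> p2) -> (p2 -> ~p1) = 1 -> 0 = 0
(p2 -> (p1 & (p2 -> p2))) | ((p2 -> p2) -> (p2 -> ~p1)) = 1/4 | 0 = 1/4
This gives 1/4 ≠ 1.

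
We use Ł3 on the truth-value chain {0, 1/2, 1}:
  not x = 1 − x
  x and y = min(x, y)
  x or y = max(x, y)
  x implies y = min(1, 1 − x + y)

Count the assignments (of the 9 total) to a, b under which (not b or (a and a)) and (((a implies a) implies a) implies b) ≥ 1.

2

a = 0, b = 0 ↦ 1  ≥
a = 0, b = 1/2 ↦ 1/2  <
a = 0, b = 1 ↦ 0  <
a = 1/2, b = 0 ↦ 1/2  <
a = 1/2, b = 1/2 ↦ 1/2  <
a = 1/2, b = 1 ↦ 1/2  <
a = 1, b = 0 ↦ 0  <
a = 1, b = 1/2 ↦ 1/2  <
a = 1, b = 1 ↦ 1  ≥
So 2 of the 9 assignments meet the threshold.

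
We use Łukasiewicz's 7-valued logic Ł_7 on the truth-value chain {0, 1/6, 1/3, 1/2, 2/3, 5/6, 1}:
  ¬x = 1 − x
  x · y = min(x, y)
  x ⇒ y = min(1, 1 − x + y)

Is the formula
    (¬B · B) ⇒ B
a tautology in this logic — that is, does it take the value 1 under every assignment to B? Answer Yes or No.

B = 0 ↦ 1
B = 1/6 ↦ 1
B = 1/3 ↦ 1
B = 1/2 ↦ 1
B = 2/3 ↦ 1
B = 5/6 ↦ 1
B = 1 ↦ 1
Every assignment gives a value ≥ 1.

Yes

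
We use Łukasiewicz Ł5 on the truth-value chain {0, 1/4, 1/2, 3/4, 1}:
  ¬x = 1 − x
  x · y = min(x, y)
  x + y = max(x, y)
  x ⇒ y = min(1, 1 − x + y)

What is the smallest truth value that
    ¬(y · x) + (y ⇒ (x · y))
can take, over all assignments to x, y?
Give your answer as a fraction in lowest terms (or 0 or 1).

1/2

Take x = 1/2, y = 1:
y · x = 1 · 1/2 = 1/2
¬(y · x) = ¬1/2 = 1/2
x · y = 1/2 · 1 = 1/2
y ⇒ (x · y) = 1 ⇒ 1/2 = 1/2
¬(y · x) + (y ⇒ (x · y)) = 1/2 + 1/2 = 1/2
No assignment yields a value below 1/2, so this is the minimum.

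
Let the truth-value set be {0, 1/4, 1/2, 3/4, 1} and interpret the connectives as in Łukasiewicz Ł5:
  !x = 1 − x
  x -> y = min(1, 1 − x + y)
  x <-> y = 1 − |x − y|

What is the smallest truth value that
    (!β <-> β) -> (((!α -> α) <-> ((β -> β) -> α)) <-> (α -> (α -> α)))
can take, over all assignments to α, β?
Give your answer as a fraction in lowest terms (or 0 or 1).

Take α = 1/2, β = 1/2:
!β = !1/2 = 1/2
!β <-> β = 1/2 <-> 1/2 = 1
!α = !1/2 = 1/2
!α -> α = 1/2 -> 1/2 = 1
β -> β = 1/2 -> 1/2 = 1
(β -> β) -> α = 1 -> 1/2 = 1/2
(!α -> α) <-> ((β -> β) -> α) = 1 <-> 1/2 = 1/2
α -> α = 1/2 -> 1/2 = 1
α -> (α -> α) = 1/2 -> 1 = 1
((!α -> α) <-> ((β -> β) -> α)) <-> (α -> (α -> α)) = 1/2 <-> 1 = 1/2
(!β <-> β) -> (((!α -> α) <-> ((β -> β) -> α)) <-> (α -> (α -> α))) = 1 -> 1/2 = 1/2
No assignment yields a value below 1/2, so this is the minimum.

1/2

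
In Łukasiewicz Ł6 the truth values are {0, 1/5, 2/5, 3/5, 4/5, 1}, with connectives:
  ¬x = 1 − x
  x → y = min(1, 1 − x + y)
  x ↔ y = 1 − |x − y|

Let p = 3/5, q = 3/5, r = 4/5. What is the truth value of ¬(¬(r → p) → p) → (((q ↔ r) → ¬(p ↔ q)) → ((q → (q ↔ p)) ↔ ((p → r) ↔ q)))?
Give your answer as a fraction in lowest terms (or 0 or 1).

r → p = 4/5 → 3/5 = 4/5
¬(r → p) = ¬4/5 = 1/5
¬(r → p) → p = 1/5 → 3/5 = 1
¬(¬(r → p) → p) = ¬1 = 0
q ↔ r = 3/5 ↔ 4/5 = 4/5
p ↔ q = 3/5 ↔ 3/5 = 1
¬(p ↔ q) = ¬1 = 0
(q ↔ r) → ¬(p ↔ q) = 4/5 → 0 = 1/5
q ↔ p = 3/5 ↔ 3/5 = 1
q → (q ↔ p) = 3/5 → 1 = 1
p → r = 3/5 → 4/5 = 1
(p → r) ↔ q = 1 ↔ 3/5 = 3/5
(q → (q ↔ p)) ↔ ((p → r) ↔ q) = 1 ↔ 3/5 = 3/5
((q ↔ r) → ¬(p ↔ q)) → ((q → (q ↔ p)) ↔ ((p → r) ↔ q)) = 1/5 → 3/5 = 1
¬(¬(r → p) → p) → (((q ↔ r) → ¬(p ↔ q)) → ((q → (q ↔ p)) ↔ ((p → r) ↔ q))) = 0 → 1 = 1

1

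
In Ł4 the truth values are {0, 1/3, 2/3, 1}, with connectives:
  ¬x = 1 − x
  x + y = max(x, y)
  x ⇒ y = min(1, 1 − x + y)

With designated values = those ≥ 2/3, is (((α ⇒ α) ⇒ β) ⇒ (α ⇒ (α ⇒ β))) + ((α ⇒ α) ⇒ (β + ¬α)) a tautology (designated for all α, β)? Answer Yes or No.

Yes

α = 0, β = 0 ↦ 1
α = 0, β = 1/3 ↦ 1
α = 0, β = 2/3 ↦ 1
α = 0, β = 1 ↦ 1
α = 1/3, β = 0 ↦ 1
α = 1/3, β = 1/3 ↦ 1
α = 1/3, β = 2/3 ↦ 1
α = 1/3, β = 1 ↦ 1
α = 2/3, β = 0 ↦ 1
α = 2/3, β = 1/3 ↦ 1
α = 2/3, β = 2/3 ↦ 1
α = 2/3, β = 1 ↦ 1
α = 1, β = 0 ↦ 1
α = 1, β = 1/3 ↦ 1
α = 1, β = 2/3 ↦ 1
α = 1, β = 1 ↦ 1
Every assignment gives a value ≥ 2/3.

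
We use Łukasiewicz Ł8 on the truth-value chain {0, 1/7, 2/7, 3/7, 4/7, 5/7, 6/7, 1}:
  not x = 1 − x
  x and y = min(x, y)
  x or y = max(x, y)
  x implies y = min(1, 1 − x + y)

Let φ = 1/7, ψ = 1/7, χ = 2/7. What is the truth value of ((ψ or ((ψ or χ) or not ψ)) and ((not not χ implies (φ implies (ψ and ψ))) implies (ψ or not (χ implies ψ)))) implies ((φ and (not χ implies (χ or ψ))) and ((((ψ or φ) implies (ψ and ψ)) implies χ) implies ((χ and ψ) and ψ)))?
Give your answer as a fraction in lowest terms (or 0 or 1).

ψ or χ = 1/7 or 2/7 = 2/7
not ψ = not 1/7 = 6/7
(ψ or χ) or not ψ = 2/7 or 6/7 = 6/7
ψ or ((ψ or χ) or not ψ) = 1/7 or 6/7 = 6/7
not χ = not 2/7 = 5/7
not not χ = not 5/7 = 2/7
ψ and ψ = 1/7 and 1/7 = 1/7
φ implies (ψ and ψ) = 1/7 implies 1/7 = 1
not not χ implies (φ implies (ψ and ψ)) = 2/7 implies 1 = 1
χ implies ψ = 2/7 implies 1/7 = 6/7
not (χ implies ψ) = not 6/7 = 1/7
ψ or not (χ implies ψ) = 1/7 or 1/7 = 1/7
(not not χ implies (φ implies (ψ and ψ))) implies (ψ or not (χ implies ψ)) = 1 implies 1/7 = 1/7
(ψ or ((ψ or χ) or not ψ)) and ((not not χ implies (φ implies (ψ and ψ))) implies (ψ or not (χ implies ψ))) = 6/7 and 1/7 = 1/7
not χ = not 2/7 = 5/7
χ or ψ = 2/7 or 1/7 = 2/7
not χ implies (χ or ψ) = 5/7 implies 2/7 = 4/7
φ and (not χ implies (χ or ψ)) = 1/7 and 4/7 = 1/7
ψ or φ = 1/7 or 1/7 = 1/7
ψ and ψ = 1/7 and 1/7 = 1/7
(ψ or φ) implies (ψ and ψ) = 1/7 implies 1/7 = 1
((ψ or φ) implies (ψ and ψ)) implies χ = 1 implies 2/7 = 2/7
χ and ψ = 2/7 and 1/7 = 1/7
(χ and ψ) and ψ = 1/7 and 1/7 = 1/7
(((ψ or φ) implies (ψ and ψ)) implies χ) implies ((χ and ψ) and ψ) = 2/7 implies 1/7 = 6/7
(φ and (not χ implies (χ or ψ))) and ((((ψ or φ) implies (ψ and ψ)) implies χ) implies ((χ and ψ) and ψ)) = 1/7 and 6/7 = 1/7
((ψ or ((ψ or χ) or not ψ)) and ((not not χ implies (φ implies (ψ and ψ))) implies (ψ or not (χ implies ψ)))) implies ((φ and (not χ implies (χ or ψ))) and ((((ψ or φ) implies (ψ and ψ)) implies χ) implies ((χ and ψ) and ψ))) = 1/7 implies 1/7 = 1

1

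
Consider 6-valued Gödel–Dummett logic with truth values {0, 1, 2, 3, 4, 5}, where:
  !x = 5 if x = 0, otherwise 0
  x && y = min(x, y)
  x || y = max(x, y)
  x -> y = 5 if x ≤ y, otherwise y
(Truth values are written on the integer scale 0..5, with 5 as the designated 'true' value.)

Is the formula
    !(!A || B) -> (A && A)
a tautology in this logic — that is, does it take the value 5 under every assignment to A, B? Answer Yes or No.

Counterexample: take A = 1, B = 0.
!A = !1 = 0
!A || B = 0 || 0 = 0
!(!A || B) = !0 = 5
A && A = 1 && 1 = 1
!(!A || B) -> (A && A) = 5 -> 1 = 1
This gives 1 ≠ 5.

No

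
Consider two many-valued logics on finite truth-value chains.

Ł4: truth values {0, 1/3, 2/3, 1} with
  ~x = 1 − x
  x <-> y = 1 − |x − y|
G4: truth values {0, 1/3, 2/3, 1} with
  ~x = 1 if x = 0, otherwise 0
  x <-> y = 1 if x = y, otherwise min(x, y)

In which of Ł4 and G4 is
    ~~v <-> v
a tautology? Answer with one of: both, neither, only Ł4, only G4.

only Ł4

In Ł4: every assignment gives 1 — tautology.
In G4: at v = 1/3 the value is 1/3 — not a tautology.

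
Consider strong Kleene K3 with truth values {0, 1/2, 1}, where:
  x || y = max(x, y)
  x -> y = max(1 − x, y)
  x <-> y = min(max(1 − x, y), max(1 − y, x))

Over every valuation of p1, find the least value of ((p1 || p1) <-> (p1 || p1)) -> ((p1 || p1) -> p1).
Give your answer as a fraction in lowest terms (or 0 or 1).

1/2

Take p1 = 1/2:
p1 || p1 = 1/2 || 1/2 = 1/2
p1 || p1 = 1/2 || 1/2 = 1/2
(p1 || p1) <-> (p1 || p1) = 1/2 <-> 1/2 = 1/2
p1 || p1 = 1/2 || 1/2 = 1/2
(p1 || p1) -> p1 = 1/2 -> 1/2 = 1/2
((p1 || p1) <-> (p1 || p1)) -> ((p1 || p1) -> p1) = 1/2 -> 1/2 = 1/2
No assignment yields a value below 1/2, so this is the minimum.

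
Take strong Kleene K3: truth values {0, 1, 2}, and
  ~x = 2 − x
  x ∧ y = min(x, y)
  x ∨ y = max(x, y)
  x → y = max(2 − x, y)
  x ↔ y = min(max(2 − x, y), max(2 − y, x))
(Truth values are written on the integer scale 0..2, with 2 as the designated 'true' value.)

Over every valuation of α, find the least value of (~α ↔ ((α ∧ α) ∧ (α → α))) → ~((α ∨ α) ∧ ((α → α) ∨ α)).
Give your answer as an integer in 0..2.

Take α = 1:
~α = ~1 = 1
α ∧ α = 1 ∧ 1 = 1
α → α = 1 → 1 = 1
(α ∧ α) ∧ (α → α) = 1 ∧ 1 = 1
~α ↔ ((α ∧ α) ∧ (α → α)) = 1 ↔ 1 = 1
α ∨ α = 1 ∨ 1 = 1
α → α = 1 → 1 = 1
(α → α) ∨ α = 1 ∨ 1 = 1
(α ∨ α) ∧ ((α → α) ∨ α) = 1 ∧ 1 = 1
~((α ∨ α) ∧ ((α → α) ∨ α)) = ~1 = 1
(~α ↔ ((α ∧ α) ∧ (α → α))) → ~((α ∨ α) ∧ ((α → α) ∨ α)) = 1 → 1 = 1
No assignment yields a value below 1, so this is the minimum.

1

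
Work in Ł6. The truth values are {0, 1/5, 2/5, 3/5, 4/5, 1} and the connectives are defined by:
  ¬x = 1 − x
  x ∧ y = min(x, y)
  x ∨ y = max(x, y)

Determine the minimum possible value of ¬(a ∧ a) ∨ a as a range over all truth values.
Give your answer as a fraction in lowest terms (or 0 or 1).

3/5

Take a = 2/5:
a ∧ a = 2/5 ∧ 2/5 = 2/5
¬(a ∧ a) = ¬2/5 = 3/5
¬(a ∧ a) ∨ a = 3/5 ∨ 2/5 = 3/5
No assignment yields a value below 3/5, so this is the minimum.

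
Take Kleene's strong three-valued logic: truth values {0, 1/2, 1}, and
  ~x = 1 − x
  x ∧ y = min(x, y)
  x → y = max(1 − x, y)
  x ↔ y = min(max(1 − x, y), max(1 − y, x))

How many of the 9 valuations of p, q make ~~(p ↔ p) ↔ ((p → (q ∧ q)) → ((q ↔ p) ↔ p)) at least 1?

3

p = 0, q = 0 ↦ 0  <
p = 0, q = 1/2 ↦ 1/2  <
p = 0, q = 1 ↦ 1  ≥
p = 1/2, q = 0 ↦ 1/2  <
p = 1/2, q = 1/2 ↦ 1/2  <
p = 1/2, q = 1 ↦ 1/2  <
p = 1, q = 0 ↦ 1  ≥
p = 1, q = 1/2 ↦ 1/2  <
p = 1, q = 1 ↦ 1  ≥
So 3 of the 9 assignments meet the threshold.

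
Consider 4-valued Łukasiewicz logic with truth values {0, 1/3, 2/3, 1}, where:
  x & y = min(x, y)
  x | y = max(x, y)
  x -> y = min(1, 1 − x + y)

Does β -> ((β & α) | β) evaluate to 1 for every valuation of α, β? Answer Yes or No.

Yes

α = 0, β = 0 ↦ 1
α = 0, β = 1/3 ↦ 1
α = 0, β = 2/3 ↦ 1
α = 0, β = 1 ↦ 1
α = 1/3, β = 0 ↦ 1
α = 1/3, β = 1/3 ↦ 1
α = 1/3, β = 2/3 ↦ 1
α = 1/3, β = 1 ↦ 1
α = 2/3, β = 0 ↦ 1
α = 2/3, β = 1/3 ↦ 1
α = 2/3, β = 2/3 ↦ 1
α = 2/3, β = 1 ↦ 1
α = 1, β = 0 ↦ 1
α = 1, β = 1/3 ↦ 1
α = 1, β = 2/3 ↦ 1
α = 1, β = 1 ↦ 1
Every assignment gives a value ≥ 1.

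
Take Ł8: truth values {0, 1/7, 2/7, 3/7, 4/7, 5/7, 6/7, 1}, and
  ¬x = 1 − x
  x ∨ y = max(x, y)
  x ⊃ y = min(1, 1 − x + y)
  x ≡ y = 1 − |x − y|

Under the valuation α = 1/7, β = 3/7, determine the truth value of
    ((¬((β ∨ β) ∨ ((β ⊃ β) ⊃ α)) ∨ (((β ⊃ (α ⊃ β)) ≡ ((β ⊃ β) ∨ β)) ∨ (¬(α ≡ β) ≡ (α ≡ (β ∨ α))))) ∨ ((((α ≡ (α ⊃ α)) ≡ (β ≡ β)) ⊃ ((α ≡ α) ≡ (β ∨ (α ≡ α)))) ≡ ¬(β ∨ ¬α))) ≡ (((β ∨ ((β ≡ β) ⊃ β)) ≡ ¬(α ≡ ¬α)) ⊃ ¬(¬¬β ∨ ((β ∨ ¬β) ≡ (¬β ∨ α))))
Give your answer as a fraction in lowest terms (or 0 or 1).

β ∨ β = 3/7 ∨ 3/7 = 3/7
β ⊃ β = 3/7 ⊃ 3/7 = 1
(β ⊃ β) ⊃ α = 1 ⊃ 1/7 = 1/7
(β ∨ β) ∨ ((β ⊃ β) ⊃ α) = 3/7 ∨ 1/7 = 3/7
¬((β ∨ β) ∨ ((β ⊃ β) ⊃ α)) = ¬3/7 = 4/7
α ⊃ β = 1/7 ⊃ 3/7 = 1
β ⊃ (α ⊃ β) = 3/7 ⊃ 1 = 1
β ⊃ β = 3/7 ⊃ 3/7 = 1
(β ⊃ β) ∨ β = 1 ∨ 3/7 = 1
(β ⊃ (α ⊃ β)) ≡ ((β ⊃ β) ∨ β) = 1 ≡ 1 = 1
α ≡ β = 1/7 ≡ 3/7 = 5/7
¬(α ≡ β) = ¬5/7 = 2/7
β ∨ α = 3/7 ∨ 1/7 = 3/7
α ≡ (β ∨ α) = 1/7 ≡ 3/7 = 5/7
¬(α ≡ β) ≡ (α ≡ (β ∨ α)) = 2/7 ≡ 5/7 = 4/7
((β ⊃ (α ⊃ β)) ≡ ((β ⊃ β) ∨ β)) ∨ (¬(α ≡ β) ≡ (α ≡ (β ∨ α))) = 1 ∨ 4/7 = 1
¬((β ∨ β) ∨ ((β ⊃ β) ⊃ α)) ∨ (((β ⊃ (α ⊃ β)) ≡ ((β ⊃ β) ∨ β)) ∨ (¬(α ≡ β) ≡ (α ≡ (β ∨ α)))) = 4/7 ∨ 1 = 1
α ⊃ α = 1/7 ⊃ 1/7 = 1
α ≡ (α ⊃ α) = 1/7 ≡ 1 = 1/7
β ≡ β = 3/7 ≡ 3/7 = 1
(α ≡ (α ⊃ α)) ≡ (β ≡ β) = 1/7 ≡ 1 = 1/7
α ≡ α = 1/7 ≡ 1/7 = 1
α ≡ α = 1/7 ≡ 1/7 = 1
β ∨ (α ≡ α) = 3/7 ∨ 1 = 1
(α ≡ α) ≡ (β ∨ (α ≡ α)) = 1 ≡ 1 = 1
((α ≡ (α ⊃ α)) ≡ (β ≡ β)) ⊃ ((α ≡ α) ≡ (β ∨ (α ≡ α))) = 1/7 ⊃ 1 = 1
¬α = ¬1/7 = 6/7
β ∨ ¬α = 3/7 ∨ 6/7 = 6/7
¬(β ∨ ¬α) = ¬6/7 = 1/7
(((α ≡ (α ⊃ α)) ≡ (β ≡ β)) ⊃ ((α ≡ α) ≡ (β ∨ (α ≡ α)))) ≡ ¬(β ∨ ¬α) = 1 ≡ 1/7 = 1/7
(¬((β ∨ β) ∨ ((β ⊃ β) ⊃ α)) ∨ (((β ⊃ (α ⊃ β)) ≡ ((β ⊃ β) ∨ β)) ∨ (¬(α ≡ β) ≡ (α ≡ (β ∨ α))))) ∨ ((((α ≡ (α ⊃ α)) ≡ (β ≡ β)) ⊃ ((α ≡ α) ≡ (β ∨ (α ≡ α)))) ≡ ¬(β ∨ ¬α)) = 1 ∨ 1/7 = 1
β ≡ β = 3/7 ≡ 3/7 = 1
(β ≡ β) ⊃ β = 1 ⊃ 3/7 = 3/7
β ∨ ((β ≡ β) ⊃ β) = 3/7 ∨ 3/7 = 3/7
¬α = ¬1/7 = 6/7
α ≡ ¬α = 1/7 ≡ 6/7 = 2/7
¬(α ≡ ¬α) = ¬2/7 = 5/7
(β ∨ ((β ≡ β) ⊃ β)) ≡ ¬(α ≡ ¬α) = 3/7 ≡ 5/7 = 5/7
¬β = ¬3/7 = 4/7
¬¬β = ¬4/7 = 3/7
¬β = ¬3/7 = 4/7
β ∨ ¬β = 3/7 ∨ 4/7 = 4/7
¬β = ¬3/7 = 4/7
¬β ∨ α = 4/7 ∨ 1/7 = 4/7
(β ∨ ¬β) ≡ (¬β ∨ α) = 4/7 ≡ 4/7 = 1
¬¬β ∨ ((β ∨ ¬β) ≡ (¬β ∨ α)) = 3/7 ∨ 1 = 1
¬(¬¬β ∨ ((β ∨ ¬β) ≡ (¬β ∨ α))) = ¬1 = 0
((β ∨ ((β ≡ β) ⊃ β)) ≡ ¬(α ≡ ¬α)) ⊃ ¬(¬¬β ∨ ((β ∨ ¬β) ≡ (¬β ∨ α))) = 5/7 ⊃ 0 = 2/7
((¬((β ∨ β) ∨ ((β ⊃ β) ⊃ α)) ∨ (((β ⊃ (α ⊃ β)) ≡ ((β ⊃ β) ∨ β)) ∨ (¬(α ≡ β) ≡ (α ≡ (β ∨ α))))) ∨ ((((α ≡ (α ⊃ α)) ≡ (β ≡ β)) ⊃ ((α ≡ α) ≡ (β ∨ (α ≡ α)))) ≡ ¬(β ∨ ¬α))) ≡ (((β ∨ ((β ≡ β) ⊃ β)) ≡ ¬(α ≡ ¬α)) ⊃ ¬(¬¬β ∨ ((β ∨ ¬β) ≡ (¬β ∨ α)))) = 1 ≡ 2/7 = 2/7

2/7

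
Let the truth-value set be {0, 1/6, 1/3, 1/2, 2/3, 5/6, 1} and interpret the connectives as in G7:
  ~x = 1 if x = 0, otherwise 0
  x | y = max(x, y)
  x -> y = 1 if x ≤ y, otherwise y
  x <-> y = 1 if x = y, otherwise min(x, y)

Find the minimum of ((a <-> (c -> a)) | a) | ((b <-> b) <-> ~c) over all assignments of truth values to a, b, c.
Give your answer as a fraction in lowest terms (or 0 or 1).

1/6

Take a = 1/6, b = 0, c = 1/6:
c -> a = 1/6 -> 1/6 = 1
a <-> (c -> a) = 1/6 <-> 1 = 1/6
(a <-> (c -> a)) | a = 1/6 | 1/6 = 1/6
b <-> b = 0 <-> 0 = 1
~c = ~1/6 = 0
(b <-> b) <-> ~c = 1 <-> 0 = 0
((a <-> (c -> a)) | a) | ((b <-> b) <-> ~c) = 1/6 | 0 = 1/6
No assignment yields a value below 1/6, so this is the minimum.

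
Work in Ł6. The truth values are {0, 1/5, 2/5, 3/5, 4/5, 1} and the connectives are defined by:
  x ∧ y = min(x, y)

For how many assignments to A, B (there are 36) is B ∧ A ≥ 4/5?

value 1: 1 assignment (counts)
value 4/5: 3 assignments (counts)
value 3/5: 5 assignments
value 2/5: 7 assignments
value 1/5: 9 assignments
value 0: 11 assignments
So 4 of the 36 assignments meet the threshold.

4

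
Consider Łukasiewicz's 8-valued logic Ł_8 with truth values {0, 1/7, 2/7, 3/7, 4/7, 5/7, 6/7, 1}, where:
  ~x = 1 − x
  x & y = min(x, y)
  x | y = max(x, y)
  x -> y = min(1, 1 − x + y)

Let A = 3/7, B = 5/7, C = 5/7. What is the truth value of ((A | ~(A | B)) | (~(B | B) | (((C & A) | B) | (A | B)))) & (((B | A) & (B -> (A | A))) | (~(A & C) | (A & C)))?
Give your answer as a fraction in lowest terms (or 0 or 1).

5/7

A | B = 3/7 | 5/7 = 5/7
~(A | B) = ~5/7 = 2/7
A | ~(A | B) = 3/7 | 2/7 = 3/7
B | B = 5/7 | 5/7 = 5/7
~(B | B) = ~5/7 = 2/7
C & A = 5/7 & 3/7 = 3/7
(C & A) | B = 3/7 | 5/7 = 5/7
A | B = 3/7 | 5/7 = 5/7
((C & A) | B) | (A | B) = 5/7 | 5/7 = 5/7
~(B | B) | (((C & A) | B) | (A | B)) = 2/7 | 5/7 = 5/7
(A | ~(A | B)) | (~(B | B) | (((C & A) | B) | (A | B))) = 3/7 | 5/7 = 5/7
B | A = 5/7 | 3/7 = 5/7
A | A = 3/7 | 3/7 = 3/7
B -> (A | A) = 5/7 -> 3/7 = 5/7
(B | A) & (B -> (A | A)) = 5/7 & 5/7 = 5/7
A & C = 3/7 & 5/7 = 3/7
~(A & C) = ~3/7 = 4/7
A & C = 3/7 & 5/7 = 3/7
~(A & C) | (A & C) = 4/7 | 3/7 = 4/7
((B | A) & (B -> (A | A))) | (~(A & C) | (A & C)) = 5/7 | 4/7 = 5/7
((A | ~(A | B)) | (~(B | B) | (((C & A) | B) | (A | B)))) & (((B | A) & (B -> (A | A))) | (~(A & C) | (A & C))) = 5/7 & 5/7 = 5/7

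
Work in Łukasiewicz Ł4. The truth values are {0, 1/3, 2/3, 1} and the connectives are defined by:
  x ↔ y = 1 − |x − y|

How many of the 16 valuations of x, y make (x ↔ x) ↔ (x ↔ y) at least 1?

x = 0, y = 0 ↦ 1  ≥
x = 0, y = 1/3 ↦ 2/3  <
x = 0, y = 2/3 ↦ 1/3  <
x = 0, y = 1 ↦ 0  <
x = 1/3, y = 0 ↦ 2/3  <
x = 1/3, y = 1/3 ↦ 1  ≥
x = 1/3, y = 2/3 ↦ 2/3  <
x = 1/3, y = 1 ↦ 1/3  <
x = 2/3, y = 0 ↦ 1/3  <
x = 2/3, y = 1/3 ↦ 2/3  <
x = 2/3, y = 2/3 ↦ 1  ≥
x = 2/3, y = 1 ↦ 2/3  <
x = 1, y = 0 ↦ 0  <
x = 1, y = 1/3 ↦ 1/3  <
x = 1, y = 2/3 ↦ 2/3  <
x = 1, y = 1 ↦ 1  ≥
So 4 of the 16 assignments meet the threshold.

4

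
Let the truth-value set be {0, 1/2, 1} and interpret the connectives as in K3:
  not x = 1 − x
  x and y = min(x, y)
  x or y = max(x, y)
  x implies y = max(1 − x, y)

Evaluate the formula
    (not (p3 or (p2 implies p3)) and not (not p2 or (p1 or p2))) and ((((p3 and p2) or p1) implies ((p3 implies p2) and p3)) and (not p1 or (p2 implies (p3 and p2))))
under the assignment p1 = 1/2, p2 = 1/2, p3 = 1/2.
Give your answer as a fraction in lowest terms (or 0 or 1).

1/2

p2 implies p3 = 1/2 implies 1/2 = 1/2
p3 or (p2 implies p3) = 1/2 or 1/2 = 1/2
not (p3 or (p2 implies p3)) = not 1/2 = 1/2
not p2 = not 1/2 = 1/2
p1 or p2 = 1/2 or 1/2 = 1/2
not p2 or (p1 or p2) = 1/2 or 1/2 = 1/2
not (not p2 or (p1 or p2)) = not 1/2 = 1/2
not (p3 or (p2 implies p3)) and not (not p2 or (p1 or p2)) = 1/2 and 1/2 = 1/2
p3 and p2 = 1/2 and 1/2 = 1/2
(p3 and p2) or p1 = 1/2 or 1/2 = 1/2
p3 implies p2 = 1/2 implies 1/2 = 1/2
(p3 implies p2) and p3 = 1/2 and 1/2 = 1/2
((p3 and p2) or p1) implies ((p3 implies p2) and p3) = 1/2 implies 1/2 = 1/2
not p1 = not 1/2 = 1/2
p3 and p2 = 1/2 and 1/2 = 1/2
p2 implies (p3 and p2) = 1/2 implies 1/2 = 1/2
not p1 or (p2 implies (p3 and p2)) = 1/2 or 1/2 = 1/2
(((p3 and p2) or p1) implies ((p3 implies p2) and p3)) and (not p1 or (p2 implies (p3 and p2))) = 1/2 and 1/2 = 1/2
(not (p3 or (p2 implies p3)) and not (not p2 or (p1 or p2))) and ((((p3 and p2) or p1) implies ((p3 implies p2) and p3)) and (not p1 or (p2 implies (p3 and p2)))) = 1/2 and 1/2 = 1/2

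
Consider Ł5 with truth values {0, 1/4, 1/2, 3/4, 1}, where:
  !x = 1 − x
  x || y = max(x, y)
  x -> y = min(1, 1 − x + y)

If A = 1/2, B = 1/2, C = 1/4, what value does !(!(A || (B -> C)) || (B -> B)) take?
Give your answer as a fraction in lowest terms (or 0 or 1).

B -> C = 1/2 -> 1/4 = 3/4
A || (B -> C) = 1/2 || 3/4 = 3/4
!(A || (B -> C)) = !3/4 = 1/4
B -> B = 1/2 -> 1/2 = 1
!(A || (B -> C)) || (B -> B) = 1/4 || 1 = 1
!(!(A || (B -> C)) || (B -> B)) = !1 = 0

0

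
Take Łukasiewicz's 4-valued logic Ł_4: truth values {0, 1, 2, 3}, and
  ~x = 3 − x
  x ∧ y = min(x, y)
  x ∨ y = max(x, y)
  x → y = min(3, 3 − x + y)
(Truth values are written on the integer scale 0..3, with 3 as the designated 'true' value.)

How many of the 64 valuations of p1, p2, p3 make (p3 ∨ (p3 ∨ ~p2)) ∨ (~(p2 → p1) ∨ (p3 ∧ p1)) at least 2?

value 3: 31 assignments (counts)
value 2: 23 assignments (counts)
value 1: 9 assignments
value 0: 1 assignment
So 54 of the 64 assignments meet the threshold.

54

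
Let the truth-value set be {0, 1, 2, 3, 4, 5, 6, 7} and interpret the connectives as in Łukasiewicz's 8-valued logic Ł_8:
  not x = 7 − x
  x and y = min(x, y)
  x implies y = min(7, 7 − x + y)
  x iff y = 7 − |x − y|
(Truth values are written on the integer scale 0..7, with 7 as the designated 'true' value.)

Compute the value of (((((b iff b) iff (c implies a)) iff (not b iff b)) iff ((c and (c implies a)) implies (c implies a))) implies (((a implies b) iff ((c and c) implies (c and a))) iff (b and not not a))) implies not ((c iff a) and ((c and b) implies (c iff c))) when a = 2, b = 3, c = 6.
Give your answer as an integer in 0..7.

4

b iff b = 3 iff 3 = 7
c implies a = 6 implies 2 = 3
(b iff b) iff (c implies a) = 7 iff 3 = 3
not b = not 3 = 4
not b iff b = 4 iff 3 = 6
((b iff b) iff (c implies a)) iff (not b iff b) = 3 iff 6 = 4
c implies a = 6 implies 2 = 3
c and (c implies a) = 6 and 3 = 3
c implies a = 6 implies 2 = 3
(c and (c implies a)) implies (c implies a) = 3 implies 3 = 7
(((b iff b) iff (c implies a)) iff (not b iff b)) iff ((c and (c implies a)) implies (c implies a)) = 4 iff 7 = 4
a implies b = 2 implies 3 = 7
c and c = 6 and 6 = 6
c and a = 6 and 2 = 2
(c and c) implies (c and a) = 6 implies 2 = 3
(a implies b) iff ((c and c) implies (c and a)) = 7 iff 3 = 3
not a = not 2 = 5
not not a = not 5 = 2
b and not not a = 3 and 2 = 2
((a implies b) iff ((c and c) implies (c and a))) iff (b and not not a) = 3 iff 2 = 6
((((b iff b) iff (c implies a)) iff (not b iff b)) iff ((c and (c implies a)) implies (c implies a))) implies (((a implies b) iff ((c and c) implies (c and a))) iff (b and not not a)) = 4 implies 6 = 7
c iff a = 6 iff 2 = 3
c and b = 6 and 3 = 3
c iff c = 6 iff 6 = 7
(c and b) implies (c iff c) = 3 implies 7 = 7
(c iff a) and ((c and b) implies (c iff c)) = 3 and 7 = 3
not ((c iff a) and ((c and b) implies (c iff c))) = not 3 = 4
(((((b iff b) iff (c implies a)) iff (not b iff b)) iff ((c and (c implies a)) implies (c implies a))) implies (((a implies b) iff ((c and c) implies (c and a))) iff (b and not not a))) implies not ((c iff a) and ((c and b) implies (c iff c))) = 7 implies 4 = 4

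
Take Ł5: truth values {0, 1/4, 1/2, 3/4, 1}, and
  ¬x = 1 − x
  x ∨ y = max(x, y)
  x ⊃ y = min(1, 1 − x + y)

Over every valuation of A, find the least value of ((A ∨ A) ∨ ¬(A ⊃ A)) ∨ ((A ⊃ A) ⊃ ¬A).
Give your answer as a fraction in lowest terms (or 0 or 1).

Take A = 1/2:
A ∨ A = 1/2 ∨ 1/2 = 1/2
A ⊃ A = 1/2 ⊃ 1/2 = 1
¬(A ⊃ A) = ¬1 = 0
(A ∨ A) ∨ ¬(A ⊃ A) = 1/2 ∨ 0 = 1/2
A ⊃ A = 1/2 ⊃ 1/2 = 1
¬A = ¬1/2 = 1/2
(A ⊃ A) ⊃ ¬A = 1 ⊃ 1/2 = 1/2
((A ∨ A) ∨ ¬(A ⊃ A)) ∨ ((A ⊃ A) ⊃ ¬A) = 1/2 ∨ 1/2 = 1/2
No assignment yields a value below 1/2, so this is the minimum.

1/2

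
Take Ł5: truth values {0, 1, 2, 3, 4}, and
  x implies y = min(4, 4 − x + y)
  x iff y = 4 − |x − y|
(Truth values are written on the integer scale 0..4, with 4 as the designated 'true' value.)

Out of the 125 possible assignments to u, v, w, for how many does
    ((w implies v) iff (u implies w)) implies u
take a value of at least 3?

77

value 4: 61 assignments (counts)
value 3: 16 assignments (counts)
value 2: 19 assignments
value 1: 14 assignments
value 0: 15 assignments
So 77 of the 125 assignments meet the threshold.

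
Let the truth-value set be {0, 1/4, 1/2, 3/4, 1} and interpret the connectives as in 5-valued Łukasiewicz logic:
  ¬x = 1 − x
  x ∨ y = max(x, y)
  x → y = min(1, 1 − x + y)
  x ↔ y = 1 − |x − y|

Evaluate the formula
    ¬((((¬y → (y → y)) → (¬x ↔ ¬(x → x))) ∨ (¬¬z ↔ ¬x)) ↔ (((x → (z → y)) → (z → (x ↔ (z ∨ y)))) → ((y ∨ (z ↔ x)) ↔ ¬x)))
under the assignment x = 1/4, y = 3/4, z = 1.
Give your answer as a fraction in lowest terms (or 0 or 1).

1/4

¬y = ¬3/4 = 1/4
y → y = 3/4 → 3/4 = 1
¬y → (y → y) = 1/4 → 1 = 1
¬x = ¬1/4 = 3/4
x → x = 1/4 → 1/4 = 1
¬(x → x) = ¬1 = 0
¬x ↔ ¬(x → x) = 3/4 ↔ 0 = 1/4
(¬y → (y → y)) → (¬x ↔ ¬(x → x)) = 1 → 1/4 = 1/4
¬z = ¬1 = 0
¬¬z = ¬0 = 1
¬x = ¬1/4 = 3/4
¬¬z ↔ ¬x = 1 ↔ 3/4 = 3/4
((¬y → (y → y)) → (¬x ↔ ¬(x → x))) ∨ (¬¬z ↔ ¬x) = 1/4 ∨ 3/4 = 3/4
z → y = 1 → 3/4 = 3/4
x → (z → y) = 1/4 → 3/4 = 1
z ∨ y = 1 ∨ 3/4 = 1
x ↔ (z ∨ y) = 1/4 ↔ 1 = 1/4
z → (x ↔ (z ∨ y)) = 1 → 1/4 = 1/4
(x → (z → y)) → (z → (x ↔ (z ∨ y))) = 1 → 1/4 = 1/4
z ↔ x = 1 ↔ 1/4 = 1/4
y ∨ (z ↔ x) = 3/4 ∨ 1/4 = 3/4
¬x = ¬1/4 = 3/4
(y ∨ (z ↔ x)) ↔ ¬x = 3/4 ↔ 3/4 = 1
((x → (z → y)) → (z → (x ↔ (z ∨ y)))) → ((y ∨ (z ↔ x)) ↔ ¬x) = 1/4 → 1 = 1
(((¬y → (y → y)) → (¬x ↔ ¬(x → x))) ∨ (¬¬z ↔ ¬x)) ↔ (((x → (z → y)) → (z → (x ↔ (z ∨ y)))) → ((y ∨ (z ↔ x)) ↔ ¬x)) = 3/4 ↔ 1 = 3/4
¬((((¬y → (y → y)) → (¬x ↔ ¬(x → x))) ∨ (¬¬z ↔ ¬x)) ↔ (((x → (z → y)) → (z → (x ↔ (z ∨ y)))) → ((y ∨ (z ↔ x)) ↔ ¬x))) = ¬3/4 = 1/4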